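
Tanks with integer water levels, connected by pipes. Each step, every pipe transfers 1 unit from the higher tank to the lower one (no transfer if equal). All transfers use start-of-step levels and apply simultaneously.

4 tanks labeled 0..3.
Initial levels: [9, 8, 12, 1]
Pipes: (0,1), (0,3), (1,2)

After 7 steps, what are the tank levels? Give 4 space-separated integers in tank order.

Answer: 8 7 8 7

Derivation:
Step 1: flows [0->1,0->3,2->1] -> levels [7 10 11 2]
Step 2: flows [1->0,0->3,2->1] -> levels [7 10 10 3]
Step 3: flows [1->0,0->3,1=2] -> levels [7 9 10 4]
Step 4: flows [1->0,0->3,2->1] -> levels [7 9 9 5]
Step 5: flows [1->0,0->3,1=2] -> levels [7 8 9 6]
Step 6: flows [1->0,0->3,2->1] -> levels [7 8 8 7]
Step 7: flows [1->0,0=3,1=2] -> levels [8 7 8 7]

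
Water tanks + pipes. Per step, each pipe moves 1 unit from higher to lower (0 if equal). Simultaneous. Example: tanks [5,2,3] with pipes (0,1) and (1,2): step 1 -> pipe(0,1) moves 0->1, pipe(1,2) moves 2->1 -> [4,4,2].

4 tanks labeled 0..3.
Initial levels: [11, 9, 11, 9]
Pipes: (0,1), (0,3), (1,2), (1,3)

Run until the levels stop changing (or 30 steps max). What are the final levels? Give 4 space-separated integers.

Step 1: flows [0->1,0->3,2->1,1=3] -> levels [9 11 10 10]
Step 2: flows [1->0,3->0,1->2,1->3] -> levels [11 8 11 10]
Step 3: flows [0->1,0->3,2->1,3->1] -> levels [9 11 10 10]
  -> period-2 cycle: step 3 state = step 1 state; never stabilizes
  -> state at step 30: (30-1) mod 2 = 1, same as step 2 -> [11 8 11 10]

Answer: 11 8 11 10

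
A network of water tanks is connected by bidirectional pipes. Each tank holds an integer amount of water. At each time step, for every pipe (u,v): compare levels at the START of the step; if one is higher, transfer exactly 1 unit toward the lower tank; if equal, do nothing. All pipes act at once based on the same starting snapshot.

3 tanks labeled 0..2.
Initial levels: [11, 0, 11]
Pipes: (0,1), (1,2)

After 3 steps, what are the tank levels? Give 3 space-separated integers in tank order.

Step 1: flows [0->1,2->1] -> levels [10 2 10]
Step 2: flows [0->1,2->1] -> levels [9 4 9]
Step 3: flows [0->1,2->1] -> levels [8 6 8]

Answer: 8 6 8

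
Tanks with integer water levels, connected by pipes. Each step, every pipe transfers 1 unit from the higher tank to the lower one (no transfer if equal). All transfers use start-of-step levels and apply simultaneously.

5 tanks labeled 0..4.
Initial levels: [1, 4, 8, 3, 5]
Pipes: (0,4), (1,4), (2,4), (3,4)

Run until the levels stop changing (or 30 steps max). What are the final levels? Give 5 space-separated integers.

Step 1: flows [4->0,4->1,2->4,4->3] -> levels [2 5 7 4 3]
Step 2: flows [4->0,1->4,2->4,3->4] -> levels [3 4 6 3 5]
Step 3: flows [4->0,4->1,2->4,4->3] -> levels [4 5 5 4 3]
Step 4: flows [0->4,1->4,2->4,3->4] -> levels [3 4 4 3 7]
Step 5: flows [4->0,4->1,4->2,4->3] -> levels [4 5 5 4 3]
  -> period-2 cycle: step 5 state = step 3 state; never stabilizes
  -> state at step 30: (30-3) mod 2 = 1, same as step 4 -> [3 4 4 3 7]

Answer: 3 4 4 3 7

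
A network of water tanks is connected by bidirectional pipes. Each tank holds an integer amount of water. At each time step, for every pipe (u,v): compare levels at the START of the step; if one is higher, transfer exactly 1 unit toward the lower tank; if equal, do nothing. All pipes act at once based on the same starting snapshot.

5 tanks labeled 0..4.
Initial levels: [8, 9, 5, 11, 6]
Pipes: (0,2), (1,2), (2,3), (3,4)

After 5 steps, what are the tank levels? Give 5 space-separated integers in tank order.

Step 1: flows [0->2,1->2,3->2,3->4] -> levels [7 8 8 9 7]
Step 2: flows [2->0,1=2,3->2,3->4] -> levels [8 8 8 7 8]
Step 3: flows [0=2,1=2,2->3,4->3] -> levels [8 8 7 9 7]
Step 4: flows [0->2,1->2,3->2,3->4] -> levels [7 7 10 7 8]
Step 5: flows [2->0,2->1,2->3,4->3] -> levels [8 8 7 9 7]

Answer: 8 8 7 9 7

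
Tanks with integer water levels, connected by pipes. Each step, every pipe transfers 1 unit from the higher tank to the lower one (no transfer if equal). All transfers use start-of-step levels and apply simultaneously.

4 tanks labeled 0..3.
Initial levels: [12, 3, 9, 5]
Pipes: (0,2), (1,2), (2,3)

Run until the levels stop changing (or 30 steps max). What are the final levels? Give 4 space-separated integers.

Step 1: flows [0->2,2->1,2->3] -> levels [11 4 8 6]
Step 2: flows [0->2,2->1,2->3] -> levels [10 5 7 7]
Step 3: flows [0->2,2->1,2=3] -> levels [9 6 7 7]
Step 4: flows [0->2,2->1,2=3] -> levels [8 7 7 7]
Step 5: flows [0->2,1=2,2=3] -> levels [7 7 8 7]
Step 6: flows [2->0,2->1,2->3] -> levels [8 8 5 8]
Step 7: flows [0->2,1->2,3->2] -> levels [7 7 8 7]
  -> period-2 cycle: step 7 state = step 5 state; never stabilizes
  -> state at step 30: (30-5) mod 2 = 1, same as step 6 -> [8 8 5 8]

Answer: 8 8 5 8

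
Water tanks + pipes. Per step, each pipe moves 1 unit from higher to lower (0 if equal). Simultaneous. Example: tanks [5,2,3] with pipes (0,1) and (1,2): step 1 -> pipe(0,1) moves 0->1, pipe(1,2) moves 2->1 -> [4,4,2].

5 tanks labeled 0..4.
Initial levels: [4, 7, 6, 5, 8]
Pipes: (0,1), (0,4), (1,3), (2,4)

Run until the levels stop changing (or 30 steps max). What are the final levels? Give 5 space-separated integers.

Answer: 5 7 6 5 7

Derivation:
Step 1: flows [1->0,4->0,1->3,4->2] -> levels [6 5 7 6 6]
Step 2: flows [0->1,0=4,3->1,2->4] -> levels [5 7 6 5 7]
Step 3: flows [1->0,4->0,1->3,4->2] -> levels [7 5 7 6 5]
Step 4: flows [0->1,0->4,3->1,2->4] -> levels [5 7 6 5 7]
  -> period-2 cycle: step 4 state = step 2 state; never stabilizes
  -> state at step 30: (30-2) mod 2 = 0, same as step 2 -> [5 7 6 5 7]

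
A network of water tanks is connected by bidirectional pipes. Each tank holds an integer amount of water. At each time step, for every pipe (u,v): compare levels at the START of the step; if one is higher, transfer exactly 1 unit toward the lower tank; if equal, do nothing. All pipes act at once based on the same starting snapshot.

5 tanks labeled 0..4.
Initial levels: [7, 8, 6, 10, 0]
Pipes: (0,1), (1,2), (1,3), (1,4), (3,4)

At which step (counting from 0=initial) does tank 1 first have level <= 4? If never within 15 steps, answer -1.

Answer: 3

Derivation:
Step 1: flows [1->0,1->2,3->1,1->4,3->4] -> levels [8 6 7 8 2]
Step 2: flows [0->1,2->1,3->1,1->4,3->4] -> levels [7 8 6 6 4]
Step 3: flows [1->0,1->2,1->3,1->4,3->4] -> levels [8 4 7 6 6]
Tank 1 first reaches <=4 at step 3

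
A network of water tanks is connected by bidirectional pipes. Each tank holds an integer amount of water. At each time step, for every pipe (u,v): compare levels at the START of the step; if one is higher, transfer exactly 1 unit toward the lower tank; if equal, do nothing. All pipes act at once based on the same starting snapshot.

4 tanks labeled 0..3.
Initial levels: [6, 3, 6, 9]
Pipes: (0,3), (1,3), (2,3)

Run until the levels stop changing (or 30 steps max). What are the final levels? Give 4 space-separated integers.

Step 1: flows [3->0,3->1,3->2] -> levels [7 4 7 6]
Step 2: flows [0->3,3->1,2->3] -> levels [6 5 6 7]
Step 3: flows [3->0,3->1,3->2] -> levels [7 6 7 4]
Step 4: flows [0->3,1->3,2->3] -> levels [6 5 6 7]
  -> period-2 cycle: step 4 state = step 2 state; never stabilizes
  -> state at step 30: (30-2) mod 2 = 0, same as step 2 -> [6 5 6 7]

Answer: 6 5 6 7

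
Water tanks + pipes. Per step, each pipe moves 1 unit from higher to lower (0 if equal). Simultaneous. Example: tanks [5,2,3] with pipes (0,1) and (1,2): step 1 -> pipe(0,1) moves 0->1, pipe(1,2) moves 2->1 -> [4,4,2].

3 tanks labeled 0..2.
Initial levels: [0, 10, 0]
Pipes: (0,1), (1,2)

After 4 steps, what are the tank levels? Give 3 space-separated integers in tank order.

Step 1: flows [1->0,1->2] -> levels [1 8 1]
Step 2: flows [1->0,1->2] -> levels [2 6 2]
Step 3: flows [1->0,1->2] -> levels [3 4 3]
Step 4: flows [1->0,1->2] -> levels [4 2 4]

Answer: 4 2 4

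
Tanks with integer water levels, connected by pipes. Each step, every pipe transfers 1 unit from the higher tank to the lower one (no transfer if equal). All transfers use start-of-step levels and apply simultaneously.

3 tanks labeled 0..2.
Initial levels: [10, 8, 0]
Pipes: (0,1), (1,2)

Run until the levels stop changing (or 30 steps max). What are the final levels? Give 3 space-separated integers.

Answer: 6 6 6

Derivation:
Step 1: flows [0->1,1->2] -> levels [9 8 1]
Step 2: flows [0->1,1->2] -> levels [8 8 2]
Step 3: flows [0=1,1->2] -> levels [8 7 3]
Step 4: flows [0->1,1->2] -> levels [7 7 4]
Step 5: flows [0=1,1->2] -> levels [7 6 5]
Step 6: flows [0->1,1->2] -> levels [6 6 6]
Step 7: flows [0=1,1=2] -> levels [6 6 6]
  -> stable (no change)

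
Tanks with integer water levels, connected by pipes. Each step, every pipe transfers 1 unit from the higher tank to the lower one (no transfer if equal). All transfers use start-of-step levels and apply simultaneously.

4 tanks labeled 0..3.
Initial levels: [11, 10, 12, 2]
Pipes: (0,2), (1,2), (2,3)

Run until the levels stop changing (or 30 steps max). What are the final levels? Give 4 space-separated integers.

Step 1: flows [2->0,2->1,2->3] -> levels [12 11 9 3]
Step 2: flows [0->2,1->2,2->3] -> levels [11 10 10 4]
Step 3: flows [0->2,1=2,2->3] -> levels [10 10 10 5]
Step 4: flows [0=2,1=2,2->3] -> levels [10 10 9 6]
Step 5: flows [0->2,1->2,2->3] -> levels [9 9 10 7]
Step 6: flows [2->0,2->1,2->3] -> levels [10 10 7 8]
Step 7: flows [0->2,1->2,3->2] -> levels [9 9 10 7]
  -> period-2 cycle: step 7 state = step 5 state; never stabilizes
  -> state at step 30: (30-5) mod 2 = 1, same as step 6 -> [10 10 7 8]

Answer: 10 10 7 8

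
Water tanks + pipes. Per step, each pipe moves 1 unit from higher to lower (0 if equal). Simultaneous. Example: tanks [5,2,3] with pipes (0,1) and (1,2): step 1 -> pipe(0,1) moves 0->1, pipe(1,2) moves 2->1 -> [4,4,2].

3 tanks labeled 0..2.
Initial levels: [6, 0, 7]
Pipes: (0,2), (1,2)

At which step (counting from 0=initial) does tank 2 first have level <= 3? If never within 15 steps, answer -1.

Step 1: flows [2->0,2->1] -> levels [7 1 5]
Step 2: flows [0->2,2->1] -> levels [6 2 5]
Step 3: flows [0->2,2->1] -> levels [5 3 5]
Step 4: flows [0=2,2->1] -> levels [5 4 4]
Step 5: flows [0->2,1=2] -> levels [4 4 5]
Step 6: flows [2->0,2->1] -> levels [5 5 3]
Tank 2 first reaches <=3 at step 6

Answer: 6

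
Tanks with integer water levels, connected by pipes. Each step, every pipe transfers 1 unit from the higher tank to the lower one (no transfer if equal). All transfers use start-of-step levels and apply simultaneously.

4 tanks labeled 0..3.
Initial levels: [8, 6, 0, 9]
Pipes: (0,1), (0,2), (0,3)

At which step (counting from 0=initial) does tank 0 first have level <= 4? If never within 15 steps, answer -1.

Answer: 5

Derivation:
Step 1: flows [0->1,0->2,3->0] -> levels [7 7 1 8]
Step 2: flows [0=1,0->2,3->0] -> levels [7 7 2 7]
Step 3: flows [0=1,0->2,0=3] -> levels [6 7 3 7]
Step 4: flows [1->0,0->2,3->0] -> levels [7 6 4 6]
Step 5: flows [0->1,0->2,0->3] -> levels [4 7 5 7]
Tank 0 first reaches <=4 at step 5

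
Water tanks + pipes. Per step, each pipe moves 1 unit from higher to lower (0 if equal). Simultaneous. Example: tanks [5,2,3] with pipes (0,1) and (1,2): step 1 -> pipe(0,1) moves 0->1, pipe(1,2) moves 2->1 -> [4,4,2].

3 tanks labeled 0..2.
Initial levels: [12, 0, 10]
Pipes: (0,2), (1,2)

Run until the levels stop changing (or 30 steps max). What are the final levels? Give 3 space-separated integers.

Answer: 7 7 8

Derivation:
Step 1: flows [0->2,2->1] -> levels [11 1 10]
Step 2: flows [0->2,2->1] -> levels [10 2 10]
Step 3: flows [0=2,2->1] -> levels [10 3 9]
Step 4: flows [0->2,2->1] -> levels [9 4 9]
Step 5: flows [0=2,2->1] -> levels [9 5 8]
Step 6: flows [0->2,2->1] -> levels [8 6 8]
Step 7: flows [0=2,2->1] -> levels [8 7 7]
Step 8: flows [0->2,1=2] -> levels [7 7 8]
Step 9: flows [2->0,2->1] -> levels [8 8 6]
Step 10: flows [0->2,1->2] -> levels [7 7 8]
  -> period-2 cycle: step 10 state = step 8 state; never stabilizes
  -> state at step 30: (30-8) mod 2 = 0, same as step 8 -> [7 7 8]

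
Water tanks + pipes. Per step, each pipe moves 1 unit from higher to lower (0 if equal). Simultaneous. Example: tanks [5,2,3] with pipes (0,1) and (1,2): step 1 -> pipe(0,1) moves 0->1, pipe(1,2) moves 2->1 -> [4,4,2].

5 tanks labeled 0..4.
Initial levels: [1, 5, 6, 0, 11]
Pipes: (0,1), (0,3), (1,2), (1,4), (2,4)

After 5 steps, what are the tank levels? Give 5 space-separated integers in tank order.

Answer: 3 5 6 3 6

Derivation:
Step 1: flows [1->0,0->3,2->1,4->1,4->2] -> levels [1 6 6 1 9]
Step 2: flows [1->0,0=3,1=2,4->1,4->2] -> levels [2 6 7 1 7]
Step 3: flows [1->0,0->3,2->1,4->1,2=4] -> levels [2 7 6 2 6]
Step 4: flows [1->0,0=3,1->2,1->4,2=4] -> levels [3 4 7 2 7]
Step 5: flows [1->0,0->3,2->1,4->1,2=4] -> levels [3 5 6 3 6]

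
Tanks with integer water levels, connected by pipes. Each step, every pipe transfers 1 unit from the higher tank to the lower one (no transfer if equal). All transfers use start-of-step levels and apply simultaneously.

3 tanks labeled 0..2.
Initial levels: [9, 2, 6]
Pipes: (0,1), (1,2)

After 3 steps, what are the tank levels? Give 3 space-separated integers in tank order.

Step 1: flows [0->1,2->1] -> levels [8 4 5]
Step 2: flows [0->1,2->1] -> levels [7 6 4]
Step 3: flows [0->1,1->2] -> levels [6 6 5]

Answer: 6 6 5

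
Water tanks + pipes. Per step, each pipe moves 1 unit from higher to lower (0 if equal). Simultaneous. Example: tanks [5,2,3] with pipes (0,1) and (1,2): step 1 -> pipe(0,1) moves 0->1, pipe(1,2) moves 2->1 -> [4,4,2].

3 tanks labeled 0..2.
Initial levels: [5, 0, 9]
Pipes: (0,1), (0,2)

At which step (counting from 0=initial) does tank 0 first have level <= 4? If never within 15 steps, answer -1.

Step 1: flows [0->1,2->0] -> levels [5 1 8]
Step 2: flows [0->1,2->0] -> levels [5 2 7]
Step 3: flows [0->1,2->0] -> levels [5 3 6]
Step 4: flows [0->1,2->0] -> levels [5 4 5]
Step 5: flows [0->1,0=2] -> levels [4 5 5]
Tank 0 first reaches <=4 at step 5

Answer: 5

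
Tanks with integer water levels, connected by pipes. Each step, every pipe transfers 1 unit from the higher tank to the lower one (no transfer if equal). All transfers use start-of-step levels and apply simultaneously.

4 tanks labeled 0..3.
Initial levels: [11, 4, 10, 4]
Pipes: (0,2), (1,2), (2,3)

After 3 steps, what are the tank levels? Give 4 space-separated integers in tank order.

Answer: 8 7 7 7

Derivation:
Step 1: flows [0->2,2->1,2->3] -> levels [10 5 9 5]
Step 2: flows [0->2,2->1,2->3] -> levels [9 6 8 6]
Step 3: flows [0->2,2->1,2->3] -> levels [8 7 7 7]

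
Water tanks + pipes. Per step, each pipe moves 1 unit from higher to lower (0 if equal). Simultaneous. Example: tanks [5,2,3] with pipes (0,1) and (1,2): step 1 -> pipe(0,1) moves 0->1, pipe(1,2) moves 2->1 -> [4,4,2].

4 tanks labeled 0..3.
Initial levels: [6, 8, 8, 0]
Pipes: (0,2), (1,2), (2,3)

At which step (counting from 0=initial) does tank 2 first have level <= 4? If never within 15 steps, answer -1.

Answer: 7

Derivation:
Step 1: flows [2->0,1=2,2->3] -> levels [7 8 6 1]
Step 2: flows [0->2,1->2,2->3] -> levels [6 7 7 2]
Step 3: flows [2->0,1=2,2->3] -> levels [7 7 5 3]
Step 4: flows [0->2,1->2,2->3] -> levels [6 6 6 4]
Step 5: flows [0=2,1=2,2->3] -> levels [6 6 5 5]
Step 6: flows [0->2,1->2,2=3] -> levels [5 5 7 5]
Step 7: flows [2->0,2->1,2->3] -> levels [6 6 4 6]
Tank 2 first reaches <=4 at step 7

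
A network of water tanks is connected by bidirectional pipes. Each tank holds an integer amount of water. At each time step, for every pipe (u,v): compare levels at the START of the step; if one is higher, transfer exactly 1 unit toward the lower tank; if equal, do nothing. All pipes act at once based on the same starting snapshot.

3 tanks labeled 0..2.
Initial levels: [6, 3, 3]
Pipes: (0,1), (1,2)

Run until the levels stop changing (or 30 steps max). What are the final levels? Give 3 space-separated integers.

Answer: 4 4 4

Derivation:
Step 1: flows [0->1,1=2] -> levels [5 4 3]
Step 2: flows [0->1,1->2] -> levels [4 4 4]
Step 3: flows [0=1,1=2] -> levels [4 4 4]
  -> stable (no change)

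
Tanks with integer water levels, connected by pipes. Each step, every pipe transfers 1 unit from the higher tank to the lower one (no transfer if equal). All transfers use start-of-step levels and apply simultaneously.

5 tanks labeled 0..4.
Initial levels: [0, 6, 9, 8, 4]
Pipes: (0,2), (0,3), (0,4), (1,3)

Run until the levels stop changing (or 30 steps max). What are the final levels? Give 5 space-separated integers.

Step 1: flows [2->0,3->0,4->0,3->1] -> levels [3 7 8 6 3]
Step 2: flows [2->0,3->0,0=4,1->3] -> levels [5 6 7 6 3]
Step 3: flows [2->0,3->0,0->4,1=3] -> levels [6 6 6 5 4]
Step 4: flows [0=2,0->3,0->4,1->3] -> levels [4 5 6 7 5]
Step 5: flows [2->0,3->0,4->0,3->1] -> levels [7 6 5 5 4]
Step 6: flows [0->2,0->3,0->4,1->3] -> levels [4 5 6 7 5]
  -> period-2 cycle: step 6 state = step 4 state; never stabilizes
  -> state at step 30: (30-4) mod 2 = 0, same as step 4 -> [4 5 6 7 5]

Answer: 4 5 6 7 5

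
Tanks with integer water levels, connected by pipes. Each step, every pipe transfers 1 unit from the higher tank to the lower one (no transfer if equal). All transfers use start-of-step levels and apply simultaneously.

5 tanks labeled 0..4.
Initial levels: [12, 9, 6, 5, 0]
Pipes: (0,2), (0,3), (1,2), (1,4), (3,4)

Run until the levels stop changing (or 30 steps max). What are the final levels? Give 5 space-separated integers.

Step 1: flows [0->2,0->3,1->2,1->4,3->4] -> levels [10 7 8 5 2]
Step 2: flows [0->2,0->3,2->1,1->4,3->4] -> levels [8 7 8 5 4]
Step 3: flows [0=2,0->3,2->1,1->4,3->4] -> levels [7 7 7 5 6]
Step 4: flows [0=2,0->3,1=2,1->4,4->3] -> levels [6 6 7 7 6]
Step 5: flows [2->0,3->0,2->1,1=4,3->4] -> levels [8 7 5 5 7]
Step 6: flows [0->2,0->3,1->2,1=4,4->3] -> levels [6 6 7 7 6]
  -> period-2 cycle: step 6 state = step 4 state; never stabilizes
  -> state at step 30: (30-4) mod 2 = 0, same as step 4 -> [6 6 7 7 6]

Answer: 6 6 7 7 6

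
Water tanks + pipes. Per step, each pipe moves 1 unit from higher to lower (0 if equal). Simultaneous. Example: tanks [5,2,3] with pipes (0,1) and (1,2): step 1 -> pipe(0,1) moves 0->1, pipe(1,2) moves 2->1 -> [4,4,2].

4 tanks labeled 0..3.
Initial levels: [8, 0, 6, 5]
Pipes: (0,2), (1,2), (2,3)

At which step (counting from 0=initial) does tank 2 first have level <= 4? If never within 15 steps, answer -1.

Answer: 3

Derivation:
Step 1: flows [0->2,2->1,2->3] -> levels [7 1 5 6]
Step 2: flows [0->2,2->1,3->2] -> levels [6 2 6 5]
Step 3: flows [0=2,2->1,2->3] -> levels [6 3 4 6]
Tank 2 first reaches <=4 at step 3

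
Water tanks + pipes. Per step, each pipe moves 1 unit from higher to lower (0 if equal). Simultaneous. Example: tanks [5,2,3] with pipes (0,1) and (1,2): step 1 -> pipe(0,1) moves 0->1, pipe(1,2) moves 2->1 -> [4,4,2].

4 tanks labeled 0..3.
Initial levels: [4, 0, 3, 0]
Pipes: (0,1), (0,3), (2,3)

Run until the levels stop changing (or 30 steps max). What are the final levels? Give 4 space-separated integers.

Answer: 1 2 1 3

Derivation:
Step 1: flows [0->1,0->3,2->3] -> levels [2 1 2 2]
Step 2: flows [0->1,0=3,2=3] -> levels [1 2 2 2]
Step 3: flows [1->0,3->0,2=3] -> levels [3 1 2 1]
Step 4: flows [0->1,0->3,2->3] -> levels [1 2 1 3]
Step 5: flows [1->0,3->0,3->2] -> levels [3 1 2 1]
  -> period-2 cycle: step 5 state = step 3 state; never stabilizes
  -> state at step 30: (30-3) mod 2 = 1, same as step 4 -> [1 2 1 3]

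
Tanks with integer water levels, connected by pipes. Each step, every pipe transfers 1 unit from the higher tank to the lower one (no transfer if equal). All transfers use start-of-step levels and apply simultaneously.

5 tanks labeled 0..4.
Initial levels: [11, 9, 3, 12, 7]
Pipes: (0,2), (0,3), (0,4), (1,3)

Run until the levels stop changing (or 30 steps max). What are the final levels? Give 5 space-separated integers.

Step 1: flows [0->2,3->0,0->4,3->1] -> levels [10 10 4 10 8]
Step 2: flows [0->2,0=3,0->4,1=3] -> levels [8 10 5 10 9]
Step 3: flows [0->2,3->0,4->0,1=3] -> levels [9 10 6 9 8]
Step 4: flows [0->2,0=3,0->4,1->3] -> levels [7 9 7 10 9]
Step 5: flows [0=2,3->0,4->0,3->1] -> levels [9 10 7 8 8]
Step 6: flows [0->2,0->3,0->4,1->3] -> levels [6 9 8 10 9]
Step 7: flows [2->0,3->0,4->0,3->1] -> levels [9 10 7 8 8]
  -> period-2 cycle: step 7 state = step 5 state; never stabilizes
  -> state at step 30: (30-5) mod 2 = 1, same as step 6 -> [6 9 8 10 9]

Answer: 6 9 8 10 9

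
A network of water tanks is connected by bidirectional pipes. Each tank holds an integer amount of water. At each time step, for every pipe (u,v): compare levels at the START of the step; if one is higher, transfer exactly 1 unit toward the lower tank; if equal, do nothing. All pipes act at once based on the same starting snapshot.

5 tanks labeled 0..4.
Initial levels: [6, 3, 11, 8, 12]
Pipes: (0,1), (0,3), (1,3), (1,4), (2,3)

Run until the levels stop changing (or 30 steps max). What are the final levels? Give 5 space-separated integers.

Answer: 8 9 9 6 8

Derivation:
Step 1: flows [0->1,3->0,3->1,4->1,2->3] -> levels [6 6 10 7 11]
Step 2: flows [0=1,3->0,3->1,4->1,2->3] -> levels [7 8 9 6 10]
Step 3: flows [1->0,0->3,1->3,4->1,2->3] -> levels [7 7 8 9 9]
Step 4: flows [0=1,3->0,3->1,4->1,3->2] -> levels [8 9 9 6 8]
Step 5: flows [1->0,0->3,1->3,1->4,2->3] -> levels [8 6 8 9 9]
Step 6: flows [0->1,3->0,3->1,4->1,3->2] -> levels [8 9 9 6 8]
  -> period-2 cycle: step 6 state = step 4 state; never stabilizes
  -> state at step 30: (30-4) mod 2 = 0, same as step 4 -> [8 9 9 6 8]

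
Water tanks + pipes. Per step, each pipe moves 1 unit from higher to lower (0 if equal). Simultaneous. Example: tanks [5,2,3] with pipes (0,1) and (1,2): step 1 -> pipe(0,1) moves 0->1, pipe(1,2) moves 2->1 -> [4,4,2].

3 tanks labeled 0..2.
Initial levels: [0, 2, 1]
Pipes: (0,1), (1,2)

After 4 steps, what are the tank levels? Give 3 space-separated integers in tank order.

Step 1: flows [1->0,1->2] -> levels [1 0 2]
Step 2: flows [0->1,2->1] -> levels [0 2 1]
  -> period-2 cycle: step 2 state = step 0 state
  -> state at step 4: (4-0) mod 2 = 0, same as step 0 -> [0 2 1]

Answer: 0 2 1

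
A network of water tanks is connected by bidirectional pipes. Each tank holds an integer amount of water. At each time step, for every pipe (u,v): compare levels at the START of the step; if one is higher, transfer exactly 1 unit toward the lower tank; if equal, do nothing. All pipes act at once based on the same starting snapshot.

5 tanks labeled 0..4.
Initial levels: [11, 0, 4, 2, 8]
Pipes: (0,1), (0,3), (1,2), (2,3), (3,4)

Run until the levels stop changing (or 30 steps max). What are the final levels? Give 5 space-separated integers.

Step 1: flows [0->1,0->3,2->1,2->3,4->3] -> levels [9 2 2 5 7]
Step 2: flows [0->1,0->3,1=2,3->2,4->3] -> levels [7 3 3 6 6]
Step 3: flows [0->1,0->3,1=2,3->2,3=4] -> levels [5 4 4 6 6]
Step 4: flows [0->1,3->0,1=2,3->2,3=4] -> levels [5 5 5 4 6]
Step 5: flows [0=1,0->3,1=2,2->3,4->3] -> levels [4 5 4 7 5]
Step 6: flows [1->0,3->0,1->2,3->2,3->4] -> levels [6 3 6 4 6]
Step 7: flows [0->1,0->3,2->1,2->3,4->3] -> levels [4 5 4 7 5]
  -> period-2 cycle: step 7 state = step 5 state; never stabilizes
  -> state at step 30: (30-5) mod 2 = 1, same as step 6 -> [6 3 6 4 6]

Answer: 6 3 6 4 6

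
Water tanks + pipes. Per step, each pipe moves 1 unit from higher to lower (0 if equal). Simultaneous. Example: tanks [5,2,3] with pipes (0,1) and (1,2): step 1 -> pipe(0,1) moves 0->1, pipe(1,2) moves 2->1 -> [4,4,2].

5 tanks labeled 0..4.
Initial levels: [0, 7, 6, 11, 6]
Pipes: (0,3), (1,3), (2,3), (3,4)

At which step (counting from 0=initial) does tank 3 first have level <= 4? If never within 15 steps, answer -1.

Answer: 5

Derivation:
Step 1: flows [3->0,3->1,3->2,3->4] -> levels [1 8 7 7 7]
Step 2: flows [3->0,1->3,2=3,3=4] -> levels [2 7 7 7 7]
Step 3: flows [3->0,1=3,2=3,3=4] -> levels [3 7 7 6 7]
Step 4: flows [3->0,1->3,2->3,4->3] -> levels [4 6 6 8 6]
Step 5: flows [3->0,3->1,3->2,3->4] -> levels [5 7 7 4 7]
Tank 3 first reaches <=4 at step 5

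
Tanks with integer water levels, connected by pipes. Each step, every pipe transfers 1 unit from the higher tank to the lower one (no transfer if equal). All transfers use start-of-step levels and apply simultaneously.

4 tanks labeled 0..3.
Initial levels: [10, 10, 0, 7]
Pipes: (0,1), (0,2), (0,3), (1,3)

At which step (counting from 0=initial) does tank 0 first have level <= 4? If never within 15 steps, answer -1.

Answer: -1

Derivation:
Step 1: flows [0=1,0->2,0->3,1->3] -> levels [8 9 1 9]
Step 2: flows [1->0,0->2,3->0,1=3] -> levels [9 8 2 8]
Step 3: flows [0->1,0->2,0->3,1=3] -> levels [6 9 3 9]
Step 4: flows [1->0,0->2,3->0,1=3] -> levels [7 8 4 8]
Step 5: flows [1->0,0->2,3->0,1=3] -> levels [8 7 5 7]
Step 6: flows [0->1,0->2,0->3,1=3] -> levels [5 8 6 8]
Step 7: flows [1->0,2->0,3->0,1=3] -> levels [8 7 5 7]
  -> period-2 cycle (repeats step 5); tank 0 never drops to <=4
Tank 0 never reaches <=4 within 15 steps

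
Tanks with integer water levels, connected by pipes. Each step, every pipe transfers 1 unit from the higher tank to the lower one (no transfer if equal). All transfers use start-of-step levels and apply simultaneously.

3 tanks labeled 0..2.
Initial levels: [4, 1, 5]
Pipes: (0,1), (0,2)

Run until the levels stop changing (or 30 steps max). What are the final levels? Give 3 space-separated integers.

Answer: 2 4 4

Derivation:
Step 1: flows [0->1,2->0] -> levels [4 2 4]
Step 2: flows [0->1,0=2] -> levels [3 3 4]
Step 3: flows [0=1,2->0] -> levels [4 3 3]
Step 4: flows [0->1,0->2] -> levels [2 4 4]
Step 5: flows [1->0,2->0] -> levels [4 3 3]
  -> period-2 cycle: step 5 state = step 3 state; never stabilizes
  -> state at step 30: (30-3) mod 2 = 1, same as step 4 -> [2 4 4]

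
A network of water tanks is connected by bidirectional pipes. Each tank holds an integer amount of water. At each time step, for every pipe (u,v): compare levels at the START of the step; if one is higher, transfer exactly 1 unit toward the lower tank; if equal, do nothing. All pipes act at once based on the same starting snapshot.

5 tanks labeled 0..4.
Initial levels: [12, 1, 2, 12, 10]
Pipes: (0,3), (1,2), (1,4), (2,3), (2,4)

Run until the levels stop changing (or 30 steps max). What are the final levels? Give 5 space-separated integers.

Step 1: flows [0=3,2->1,4->1,3->2,4->2] -> levels [12 3 3 11 8]
Step 2: flows [0->3,1=2,4->1,3->2,4->2] -> levels [11 4 5 11 6]
Step 3: flows [0=3,2->1,4->1,3->2,4->2] -> levels [11 6 6 10 4]
Step 4: flows [0->3,1=2,1->4,3->2,2->4] -> levels [10 5 6 10 6]
Step 5: flows [0=3,2->1,4->1,3->2,2=4] -> levels [10 7 6 9 5]
Step 6: flows [0->3,1->2,1->4,3->2,2->4] -> levels [9 5 7 9 7]
Step 7: flows [0=3,2->1,4->1,3->2,2=4] -> levels [9 7 7 8 6]
Step 8: flows [0->3,1=2,1->4,3->2,2->4] -> levels [8 6 7 8 8]
Step 9: flows [0=3,2->1,4->1,3->2,4->2] -> levels [8 8 8 7 6]
Step 10: flows [0->3,1=2,1->4,2->3,2->4] -> levels [7 7 6 9 8]
Step 11: flows [3->0,1->2,4->1,3->2,4->2] -> levels [8 7 9 7 6]
Step 12: flows [0->3,2->1,1->4,2->3,2->4] -> levels [7 7 6 9 8]
  -> period-2 cycle: step 12 state = step 10 state; never stabilizes
  -> state at step 30: (30-10) mod 2 = 0, same as step 10 -> [7 7 6 9 8]

Answer: 7 7 6 9 8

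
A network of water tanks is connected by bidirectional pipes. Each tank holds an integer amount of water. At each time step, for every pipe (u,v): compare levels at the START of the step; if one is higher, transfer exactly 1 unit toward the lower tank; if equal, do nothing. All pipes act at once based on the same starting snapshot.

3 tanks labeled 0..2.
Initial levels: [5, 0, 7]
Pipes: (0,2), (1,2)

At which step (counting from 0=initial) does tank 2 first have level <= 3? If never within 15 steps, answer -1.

Answer: -1

Derivation:
Step 1: flows [2->0,2->1] -> levels [6 1 5]
Step 2: flows [0->2,2->1] -> levels [5 2 5]
Step 3: flows [0=2,2->1] -> levels [5 3 4]
Step 4: flows [0->2,2->1] -> levels [4 4 4]
Step 5: flows [0=2,1=2] -> levels [4 4 4]
  -> stable; tank 2 stays at 4 > 3
Tank 2 never reaches <=3 within 15 steps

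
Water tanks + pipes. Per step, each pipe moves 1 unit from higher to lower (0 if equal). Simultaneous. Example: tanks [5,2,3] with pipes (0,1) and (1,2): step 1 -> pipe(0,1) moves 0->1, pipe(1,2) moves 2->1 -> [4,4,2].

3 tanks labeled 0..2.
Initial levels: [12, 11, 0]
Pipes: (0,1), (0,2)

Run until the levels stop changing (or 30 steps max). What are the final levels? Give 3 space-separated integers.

Step 1: flows [0->1,0->2] -> levels [10 12 1]
Step 2: flows [1->0,0->2] -> levels [10 11 2]
Step 3: flows [1->0,0->2] -> levels [10 10 3]
Step 4: flows [0=1,0->2] -> levels [9 10 4]
Step 5: flows [1->0,0->2] -> levels [9 9 5]
Step 6: flows [0=1,0->2] -> levels [8 9 6]
Step 7: flows [1->0,0->2] -> levels [8 8 7]
Step 8: flows [0=1,0->2] -> levels [7 8 8]
Step 9: flows [1->0,2->0] -> levels [9 7 7]
Step 10: flows [0->1,0->2] -> levels [7 8 8]
  -> period-2 cycle: step 10 state = step 8 state; never stabilizes
  -> state at step 30: (30-8) mod 2 = 0, same as step 8 -> [7 8 8]

Answer: 7 8 8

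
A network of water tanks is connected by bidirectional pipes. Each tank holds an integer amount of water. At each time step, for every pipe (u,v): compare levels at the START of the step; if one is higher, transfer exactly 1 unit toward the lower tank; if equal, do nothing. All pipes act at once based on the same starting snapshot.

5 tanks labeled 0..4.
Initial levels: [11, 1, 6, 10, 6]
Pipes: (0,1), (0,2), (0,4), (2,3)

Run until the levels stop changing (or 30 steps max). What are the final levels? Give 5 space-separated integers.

Step 1: flows [0->1,0->2,0->4,3->2] -> levels [8 2 8 9 7]
Step 2: flows [0->1,0=2,0->4,3->2] -> levels [6 3 9 8 8]
Step 3: flows [0->1,2->0,4->0,2->3] -> levels [7 4 7 9 7]
Step 4: flows [0->1,0=2,0=4,3->2] -> levels [6 5 8 8 7]
Step 5: flows [0->1,2->0,4->0,2=3] -> levels [7 6 7 8 6]
Step 6: flows [0->1,0=2,0->4,3->2] -> levels [5 7 8 7 7]
Step 7: flows [1->0,2->0,4->0,2->3] -> levels [8 6 6 8 6]
Step 8: flows [0->1,0->2,0->4,3->2] -> levels [5 7 8 7 7]
  -> period-2 cycle: step 8 state = step 6 state; never stabilizes
  -> state at step 30: (30-6) mod 2 = 0, same as step 6 -> [5 7 8 7 7]

Answer: 5 7 8 7 7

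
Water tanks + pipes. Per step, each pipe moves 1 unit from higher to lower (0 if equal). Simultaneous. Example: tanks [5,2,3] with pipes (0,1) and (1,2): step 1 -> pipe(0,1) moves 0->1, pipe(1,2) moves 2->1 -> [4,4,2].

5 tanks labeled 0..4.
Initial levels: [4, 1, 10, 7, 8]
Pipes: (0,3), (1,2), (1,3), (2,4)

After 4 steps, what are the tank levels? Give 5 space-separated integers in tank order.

Step 1: flows [3->0,2->1,3->1,2->4] -> levels [5 3 8 5 9]
Step 2: flows [0=3,2->1,3->1,4->2] -> levels [5 5 8 4 8]
Step 3: flows [0->3,2->1,1->3,2=4] -> levels [4 5 7 6 8]
Step 4: flows [3->0,2->1,3->1,4->2] -> levels [5 7 7 4 7]

Answer: 5 7 7 4 7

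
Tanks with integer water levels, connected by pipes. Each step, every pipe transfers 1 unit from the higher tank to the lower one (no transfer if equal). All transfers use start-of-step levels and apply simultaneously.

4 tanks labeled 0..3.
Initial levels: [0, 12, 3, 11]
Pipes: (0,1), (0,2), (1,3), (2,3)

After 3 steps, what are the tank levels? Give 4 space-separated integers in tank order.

Step 1: flows [1->0,2->0,1->3,3->2] -> levels [2 10 3 11]
Step 2: flows [1->0,2->0,3->1,3->2] -> levels [4 10 3 9]
Step 3: flows [1->0,0->2,1->3,3->2] -> levels [4 8 5 9]

Answer: 4 8 5 9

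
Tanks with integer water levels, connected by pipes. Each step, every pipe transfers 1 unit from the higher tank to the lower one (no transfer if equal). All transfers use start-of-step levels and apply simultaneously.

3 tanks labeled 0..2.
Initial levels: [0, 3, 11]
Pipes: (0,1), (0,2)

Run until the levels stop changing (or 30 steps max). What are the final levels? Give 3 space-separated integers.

Answer: 6 4 4

Derivation:
Step 1: flows [1->0,2->0] -> levels [2 2 10]
Step 2: flows [0=1,2->0] -> levels [3 2 9]
Step 3: flows [0->1,2->0] -> levels [3 3 8]
Step 4: flows [0=1,2->0] -> levels [4 3 7]
Step 5: flows [0->1,2->0] -> levels [4 4 6]
Step 6: flows [0=1,2->0] -> levels [5 4 5]
Step 7: flows [0->1,0=2] -> levels [4 5 5]
Step 8: flows [1->0,2->0] -> levels [6 4 4]
Step 9: flows [0->1,0->2] -> levels [4 5 5]
  -> period-2 cycle: step 9 state = step 7 state; never stabilizes
  -> state at step 30: (30-7) mod 2 = 1, same as step 8 -> [6 4 4]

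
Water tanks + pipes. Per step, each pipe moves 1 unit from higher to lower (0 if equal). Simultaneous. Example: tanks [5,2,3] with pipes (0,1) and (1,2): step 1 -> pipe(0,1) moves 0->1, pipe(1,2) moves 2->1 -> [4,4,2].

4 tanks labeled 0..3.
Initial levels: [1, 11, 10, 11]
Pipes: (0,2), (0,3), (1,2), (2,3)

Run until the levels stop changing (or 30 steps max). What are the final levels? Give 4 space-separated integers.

Step 1: flows [2->0,3->0,1->2,3->2] -> levels [3 10 11 9]
Step 2: flows [2->0,3->0,2->1,2->3] -> levels [5 11 8 9]
Step 3: flows [2->0,3->0,1->2,3->2] -> levels [7 10 9 7]
Step 4: flows [2->0,0=3,1->2,2->3] -> levels [8 9 8 8]
Step 5: flows [0=2,0=3,1->2,2=3] -> levels [8 8 9 8]
Step 6: flows [2->0,0=3,2->1,2->3] -> levels [9 9 6 9]
Step 7: flows [0->2,0=3,1->2,3->2] -> levels [8 8 9 8]
  -> period-2 cycle: step 7 state = step 5 state; never stabilizes
  -> state at step 30: (30-5) mod 2 = 1, same as step 6 -> [9 9 6 9]

Answer: 9 9 6 9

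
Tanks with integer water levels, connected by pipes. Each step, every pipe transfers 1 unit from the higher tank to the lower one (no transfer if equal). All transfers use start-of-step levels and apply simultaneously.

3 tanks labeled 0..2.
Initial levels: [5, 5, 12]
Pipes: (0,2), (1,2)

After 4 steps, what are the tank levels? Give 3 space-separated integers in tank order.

Step 1: flows [2->0,2->1] -> levels [6 6 10]
Step 2: flows [2->0,2->1] -> levels [7 7 8]
Step 3: flows [2->0,2->1] -> levels [8 8 6]
Step 4: flows [0->2,1->2] -> levels [7 7 8]

Answer: 7 7 8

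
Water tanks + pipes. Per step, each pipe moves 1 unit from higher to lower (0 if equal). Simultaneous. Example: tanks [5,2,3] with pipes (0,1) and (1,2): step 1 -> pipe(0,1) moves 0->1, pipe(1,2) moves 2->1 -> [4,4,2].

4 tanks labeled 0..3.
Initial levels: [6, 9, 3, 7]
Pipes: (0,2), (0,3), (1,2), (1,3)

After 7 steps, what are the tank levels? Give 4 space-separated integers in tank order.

Answer: 7 7 5 6

Derivation:
Step 1: flows [0->2,3->0,1->2,1->3] -> levels [6 7 5 7]
Step 2: flows [0->2,3->0,1->2,1=3] -> levels [6 6 7 6]
Step 3: flows [2->0,0=3,2->1,1=3] -> levels [7 7 5 6]
Step 4: flows [0->2,0->3,1->2,1->3] -> levels [5 5 7 8]
Step 5: flows [2->0,3->0,2->1,3->1] -> levels [7 7 5 6]
  -> period-2 cycle: step 5 state = step 3 state
  -> state at step 7: (7-3) mod 2 = 0, same as step 3 -> [7 7 5 6]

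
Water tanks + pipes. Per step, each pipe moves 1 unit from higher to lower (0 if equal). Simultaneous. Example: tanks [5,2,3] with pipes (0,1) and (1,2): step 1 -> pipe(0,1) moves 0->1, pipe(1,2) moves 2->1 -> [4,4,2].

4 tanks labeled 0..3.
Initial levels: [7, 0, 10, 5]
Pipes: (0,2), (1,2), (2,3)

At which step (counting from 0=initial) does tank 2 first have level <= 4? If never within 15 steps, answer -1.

Step 1: flows [2->0,2->1,2->3] -> levels [8 1 7 6]
Step 2: flows [0->2,2->1,2->3] -> levels [7 2 6 7]
Step 3: flows [0->2,2->1,3->2] -> levels [6 3 7 6]
Step 4: flows [2->0,2->1,2->3] -> levels [7 4 4 7]
Tank 2 first reaches <=4 at step 4

Answer: 4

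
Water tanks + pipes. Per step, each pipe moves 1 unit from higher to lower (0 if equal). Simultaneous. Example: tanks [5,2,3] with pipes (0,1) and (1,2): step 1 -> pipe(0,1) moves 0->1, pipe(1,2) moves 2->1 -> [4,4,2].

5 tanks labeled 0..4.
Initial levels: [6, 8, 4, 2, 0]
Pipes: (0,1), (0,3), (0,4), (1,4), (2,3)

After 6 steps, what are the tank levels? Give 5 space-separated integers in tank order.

Step 1: flows [1->0,0->3,0->4,1->4,2->3] -> levels [5 6 3 4 2]
Step 2: flows [1->0,0->3,0->4,1->4,3->2] -> levels [4 4 4 4 4]
Step 3: flows [0=1,0=3,0=4,1=4,2=3] -> levels [4 4 4 4 4]
  -> stable; steps 4..6 unchanged -> [4 4 4 4 4]

Answer: 4 4 4 4 4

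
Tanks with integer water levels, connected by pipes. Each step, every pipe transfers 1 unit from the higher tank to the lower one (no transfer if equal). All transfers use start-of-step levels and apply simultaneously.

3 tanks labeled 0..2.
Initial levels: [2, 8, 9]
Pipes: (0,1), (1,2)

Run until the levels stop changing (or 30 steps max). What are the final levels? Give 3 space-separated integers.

Answer: 7 5 7

Derivation:
Step 1: flows [1->0,2->1] -> levels [3 8 8]
Step 2: flows [1->0,1=2] -> levels [4 7 8]
Step 3: flows [1->0,2->1] -> levels [5 7 7]
Step 4: flows [1->0,1=2] -> levels [6 6 7]
Step 5: flows [0=1,2->1] -> levels [6 7 6]
Step 6: flows [1->0,1->2] -> levels [7 5 7]
Step 7: flows [0->1,2->1] -> levels [6 7 6]
  -> period-2 cycle: step 7 state = step 5 state; never stabilizes
  -> state at step 30: (30-5) mod 2 = 1, same as step 6 -> [7 5 7]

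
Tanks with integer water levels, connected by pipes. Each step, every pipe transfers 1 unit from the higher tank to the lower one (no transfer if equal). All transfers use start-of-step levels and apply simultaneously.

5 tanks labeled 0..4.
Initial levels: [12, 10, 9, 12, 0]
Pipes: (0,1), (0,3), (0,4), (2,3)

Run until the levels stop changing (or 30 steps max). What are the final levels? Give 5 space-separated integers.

Step 1: flows [0->1,0=3,0->4,3->2] -> levels [10 11 10 11 1]
Step 2: flows [1->0,3->0,0->4,3->2] -> levels [11 10 11 9 2]
Step 3: flows [0->1,0->3,0->4,2->3] -> levels [8 11 10 11 3]
Step 4: flows [1->0,3->0,0->4,3->2] -> levels [9 10 11 9 4]
Step 5: flows [1->0,0=3,0->4,2->3] -> levels [9 9 10 10 5]
Step 6: flows [0=1,3->0,0->4,2=3] -> levels [9 9 10 9 6]
Step 7: flows [0=1,0=3,0->4,2->3] -> levels [8 9 9 10 7]
Step 8: flows [1->0,3->0,0->4,3->2] -> levels [9 8 10 8 8]
Step 9: flows [0->1,0->3,0->4,2->3] -> levels [6 9 9 10 9]
Step 10: flows [1->0,3->0,4->0,3->2] -> levels [9 8 10 8 8]
  -> period-2 cycle: step 10 state = step 8 state; never stabilizes
  -> state at step 30: (30-8) mod 2 = 0, same as step 8 -> [9 8 10 8 8]

Answer: 9 8 10 8 8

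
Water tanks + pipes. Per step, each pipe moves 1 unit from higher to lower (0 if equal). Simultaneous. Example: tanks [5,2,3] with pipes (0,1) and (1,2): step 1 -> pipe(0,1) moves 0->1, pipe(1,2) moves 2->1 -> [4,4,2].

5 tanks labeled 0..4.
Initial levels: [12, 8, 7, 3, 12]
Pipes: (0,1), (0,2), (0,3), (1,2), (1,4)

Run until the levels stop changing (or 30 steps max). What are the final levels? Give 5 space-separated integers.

Step 1: flows [0->1,0->2,0->3,1->2,4->1] -> levels [9 9 9 4 11]
Step 2: flows [0=1,0=2,0->3,1=2,4->1] -> levels [8 10 9 5 10]
Step 3: flows [1->0,2->0,0->3,1->2,1=4] -> levels [9 8 9 6 10]
Step 4: flows [0->1,0=2,0->3,2->1,4->1] -> levels [7 11 8 7 9]
Step 5: flows [1->0,2->0,0=3,1->2,1->4] -> levels [9 8 8 7 10]
Step 6: flows [0->1,0->2,0->3,1=2,4->1] -> levels [6 10 9 8 9]
Step 7: flows [1->0,2->0,3->0,1->2,1->4] -> levels [9 7 9 7 10]
Step 8: flows [0->1,0=2,0->3,2->1,4->1] -> levels [7 10 8 8 9]
Step 9: flows [1->0,2->0,3->0,1->2,1->4] -> levels [10 7 8 7 10]
Step 10: flows [0->1,0->2,0->3,2->1,4->1] -> levels [7 10 8 8 9]
  -> period-2 cycle: step 10 state = step 8 state; never stabilizes
  -> state at step 30: (30-8) mod 2 = 0, same as step 8 -> [7 10 8 8 9]

Answer: 7 10 8 8 9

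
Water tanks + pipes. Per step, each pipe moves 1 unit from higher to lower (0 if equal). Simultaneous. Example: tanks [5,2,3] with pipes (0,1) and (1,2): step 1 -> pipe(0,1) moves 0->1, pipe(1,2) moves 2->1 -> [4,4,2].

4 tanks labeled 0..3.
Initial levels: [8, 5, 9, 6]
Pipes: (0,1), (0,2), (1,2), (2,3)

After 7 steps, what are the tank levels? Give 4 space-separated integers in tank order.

Answer: 8 7 6 7

Derivation:
Step 1: flows [0->1,2->0,2->1,2->3] -> levels [8 7 6 7]
Step 2: flows [0->1,0->2,1->2,3->2] -> levels [6 7 9 6]
Step 3: flows [1->0,2->0,2->1,2->3] -> levels [8 7 6 7]
  -> period-2 cycle: step 3 state = step 1 state
  -> state at step 7: (7-1) mod 2 = 0, same as step 1 -> [8 7 6 7]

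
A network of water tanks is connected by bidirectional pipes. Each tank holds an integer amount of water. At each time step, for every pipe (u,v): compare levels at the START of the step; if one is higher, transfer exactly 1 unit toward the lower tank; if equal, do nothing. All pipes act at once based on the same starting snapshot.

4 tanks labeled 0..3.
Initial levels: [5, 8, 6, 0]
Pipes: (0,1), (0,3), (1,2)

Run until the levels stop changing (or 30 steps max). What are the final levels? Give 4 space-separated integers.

Answer: 3 6 5 5

Derivation:
Step 1: flows [1->0,0->3,1->2] -> levels [5 6 7 1]
Step 2: flows [1->0,0->3,2->1] -> levels [5 6 6 2]
Step 3: flows [1->0,0->3,1=2] -> levels [5 5 6 3]
Step 4: flows [0=1,0->3,2->1] -> levels [4 6 5 4]
Step 5: flows [1->0,0=3,1->2] -> levels [5 4 6 4]
Step 6: flows [0->1,0->3,2->1] -> levels [3 6 5 5]
Step 7: flows [1->0,3->0,1->2] -> levels [5 4 6 4]
  -> period-2 cycle: step 7 state = step 5 state; never stabilizes
  -> state at step 30: (30-5) mod 2 = 1, same as step 6 -> [3 6 5 5]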